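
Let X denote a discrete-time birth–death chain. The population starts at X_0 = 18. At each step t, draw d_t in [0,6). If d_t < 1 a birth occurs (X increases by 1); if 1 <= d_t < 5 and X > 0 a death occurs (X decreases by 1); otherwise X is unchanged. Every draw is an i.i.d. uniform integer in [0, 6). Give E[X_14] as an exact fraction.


11

X can drop by at most 1 per step and X_0 = 18 > T = 14, so X_t >= 18 − t >= 4 > 0 for every t <= 14: the floor at 0 (the 'and X > 0' condition) never binds. Hence X_14 = X_0 + Σ_{t<14} Y_t with i.i.d. increments Y_t = y(d_t) ∈ {+1, −1, 0}.
Outcome values over d=0..5: [1, -1, -1, -1, -1, 0]
Σy = -3, Σy² = 5, M = 6
μ = -3/6 = -1/2,  σ² = 5/6 − (-1/2)² = 7/12
E[X_14] = 18 + 14·(-1/2) = 11


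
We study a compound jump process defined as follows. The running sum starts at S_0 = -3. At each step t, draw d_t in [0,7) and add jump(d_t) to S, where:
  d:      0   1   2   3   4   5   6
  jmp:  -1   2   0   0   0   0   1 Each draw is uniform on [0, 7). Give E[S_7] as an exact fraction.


Outcome values over d=0..6: [-1, 2, 0, 0, 0, 0, 1]
Σy = 2, Σy² = 6, M = 7
μ = 2/7 = 2/7,  σ² = 6/7 − (2/7)² = 38/49
E[S_7] = -3 + 7·(2/7) = -1

-1


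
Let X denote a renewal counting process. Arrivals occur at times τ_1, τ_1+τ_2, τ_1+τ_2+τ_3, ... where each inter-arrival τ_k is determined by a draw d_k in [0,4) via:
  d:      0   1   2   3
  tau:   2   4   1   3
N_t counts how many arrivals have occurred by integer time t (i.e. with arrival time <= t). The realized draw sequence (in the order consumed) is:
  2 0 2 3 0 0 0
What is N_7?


4

draw d_1=2: τ_1=1, arrival time A_1=1
draw d_2=0: τ_2=2, arrival time A_2=3
draw d_3=2: τ_3=1, arrival time A_3=4
draw d_4=3: τ_4=3, arrival time A_4=7
draw d_5=0: τ_5=2, arrival time A_5=9
draw d_6=0: τ_6=2, arrival time A_6=11
draw d_7=0: τ_7=2, arrival time A_7=13
N_t over t=0..7: 0:0 1:1 2:1 3:2 4:3 5:3 6:3 7:4


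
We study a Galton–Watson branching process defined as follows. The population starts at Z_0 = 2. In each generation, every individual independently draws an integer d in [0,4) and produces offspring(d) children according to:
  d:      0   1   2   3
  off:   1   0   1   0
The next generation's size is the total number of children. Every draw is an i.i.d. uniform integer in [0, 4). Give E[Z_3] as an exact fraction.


1/4

Outcome values over d=0..3: [1, 0, 1, 0]
Σy = 2, Σy² = 2, M = 4
μ = 2/4 = 1/2,  σ² = 2/4 − (1/2)² = 1/4
E[Z_0] = 2
E[Z_1] = 1/2·E[Z_0] = 1
E[Z_2] = 1/2·E[Z_1] = 1/2
E[Z_3] = 1/2·E[Z_2] = 1/4


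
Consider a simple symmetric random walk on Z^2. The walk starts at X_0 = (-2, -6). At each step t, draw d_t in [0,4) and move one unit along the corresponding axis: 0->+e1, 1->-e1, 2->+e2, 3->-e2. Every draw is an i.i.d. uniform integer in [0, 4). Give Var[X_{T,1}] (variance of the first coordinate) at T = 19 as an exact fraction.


19/2

Outcome values over d=0..3: [1, -1, 0, 0]
Σy = 0, Σy² = 2, M = 4
μ = 0/4 = 0,  σ² = 2/4 − (0)² = 1/2
Independent increments: Var[X_19] = 19·σ² = 19·(1/2) = 19/2


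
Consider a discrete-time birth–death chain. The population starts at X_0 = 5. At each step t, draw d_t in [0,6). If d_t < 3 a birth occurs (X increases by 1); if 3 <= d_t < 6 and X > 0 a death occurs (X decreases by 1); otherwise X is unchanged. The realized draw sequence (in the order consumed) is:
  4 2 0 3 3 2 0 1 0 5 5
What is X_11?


6

t=0: X=5, d=4 → death, X_1=4
t=1: X=4, d=2 → birth, X_2=5
t=2: X=5, d=0 → birth, X_3=6
t=3: X=6, d=3 → death, X_4=5
t=4: X=5, d=3 → death, X_5=4
t=5: X=4, d=2 → birth, X_6=5
t=6: X=5, d=0 → birth, X_7=6
t=7: X=6, d=1 → birth, X_8=7
t=8: X=7, d=0 → birth, X_9=8
t=9: X=8, d=5 → death, X_10=7
t=10: X=7, d=5 → death, X_11=6


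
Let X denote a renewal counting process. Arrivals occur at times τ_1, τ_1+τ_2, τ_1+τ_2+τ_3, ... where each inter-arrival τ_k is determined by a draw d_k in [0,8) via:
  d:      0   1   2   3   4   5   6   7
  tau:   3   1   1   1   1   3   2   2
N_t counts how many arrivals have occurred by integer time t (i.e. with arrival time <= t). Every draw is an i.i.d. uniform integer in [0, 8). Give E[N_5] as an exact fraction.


11/4

Inter-arrival values over d=0..7: [3, 1, 1, 1, 1, 3, 2, 2]
Each d has probability 1/8, so the pmf of τ is: f(1) = 1/2, f(2) = 1/4, f(3) = 1/4
Renewal equation for m(n) = E[N_n]: condition on τ_1 = k (if k <= n, one arrival plus a fresh copy on the remaining n−k steps): m(n) = F(n) + Σ_{k<=n} f(k)·m(n−k), where F(n) = P(τ <= n) and m(0) = 0
m(1) = F(1) = 1/2
m(2) = F(2) + f(1)·m(1) = 3/4 + 1/2·1/2 = 1
m(3) = F(3) + f(1)·m(2) + f(2)·m(1) = 1 + 1/2·1 + 1/4·1/2 = 13/8
m(4) = F(4) + f(1)·m(3) + f(2)·m(2) + f(3)·m(1) = 1 + 1/2·13/8 + 1/4·1 + 1/4·1/2 = 35/16
m(5) = F(5) + f(1)·m(4) + f(2)·m(3) + f(3)·m(2) = 1 + 1/2·35/16 + 1/4·13/8 + 1/4·1 = 11/4
E[N_5] = m(5) = 11/4


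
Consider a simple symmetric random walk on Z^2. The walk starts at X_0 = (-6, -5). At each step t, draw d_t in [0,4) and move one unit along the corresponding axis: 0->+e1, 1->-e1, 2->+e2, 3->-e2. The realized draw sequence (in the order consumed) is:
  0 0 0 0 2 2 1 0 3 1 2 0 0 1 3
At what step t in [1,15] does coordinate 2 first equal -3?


6

t=0: X=(-6, -5), d=0 → +e1, X_1=(-5, -5)
t=1: X=(-5, -5), d=0 → +e1, X_2=(-4, -5)
t=2: X=(-4, -5), d=0 → +e1, X_3=(-3, -5)
t=3: X=(-3, -5), d=0 → +e1, X_4=(-2, -5)
t=4: X=(-2, -5), d=2 → +e2, X_5=(-2, -4)
t=5: X=(-2, -4), d=2 → +e2, X_6=(-2, -3)
t=6: X=(-2, -3), d=1 → -e1, X_7=(-3, -3)
t=7: X=(-3, -3), d=0 → +e1, X_8=(-2, -3)
t=8: X=(-2, -3), d=3 → -e2, X_9=(-2, -4)
t=9: X=(-2, -4), d=1 → -e1, X_10=(-3, -4)
t=10: X=(-3, -4), d=2 → +e2, X_11=(-3, -3)
t=11: X=(-3, -3), d=0 → +e1, X_12=(-2, -3)
t=12: X=(-2, -3), d=0 → +e1, X_13=(-1, -3)
t=13: X=(-1, -3), d=1 → -e1, X_14=(-2, -3)
t=14: X=(-2, -3), d=3 → -e2, X_15=(-2, -4)


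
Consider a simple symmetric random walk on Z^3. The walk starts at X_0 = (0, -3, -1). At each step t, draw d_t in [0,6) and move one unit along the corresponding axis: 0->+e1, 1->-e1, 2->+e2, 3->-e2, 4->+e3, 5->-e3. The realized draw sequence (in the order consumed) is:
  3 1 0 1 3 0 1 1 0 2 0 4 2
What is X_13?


t=0: X=(0, -3, -1), d=3 → -e2, X_1=(0, -4, -1)
t=1: X=(0, -4, -1), d=1 → -e1, X_2=(-1, -4, -1)
t=2: X=(-1, -4, -1), d=0 → +e1, X_3=(0, -4, -1)
t=3: X=(0, -4, -1), d=1 → -e1, X_4=(-1, -4, -1)
t=4: X=(-1, -4, -1), d=3 → -e2, X_5=(-1, -5, -1)
t=5: X=(-1, -5, -1), d=0 → +e1, X_6=(0, -5, -1)
t=6: X=(0, -5, -1), d=1 → -e1, X_7=(-1, -5, -1)
t=7: X=(-1, -5, -1), d=1 → -e1, X_8=(-2, -5, -1)
t=8: X=(-2, -5, -1), d=0 → +e1, X_9=(-1, -5, -1)
t=9: X=(-1, -5, -1), d=2 → +e2, X_10=(-1, -4, -1)
t=10: X=(-1, -4, -1), d=0 → +e1, X_11=(0, -4, -1)
t=11: X=(0, -4, -1), d=4 → +e3, X_12=(0, -4, 0)
t=12: X=(0, -4, 0), d=2 → +e2, X_13=(0, -3, 0)

(0, -3, 0)


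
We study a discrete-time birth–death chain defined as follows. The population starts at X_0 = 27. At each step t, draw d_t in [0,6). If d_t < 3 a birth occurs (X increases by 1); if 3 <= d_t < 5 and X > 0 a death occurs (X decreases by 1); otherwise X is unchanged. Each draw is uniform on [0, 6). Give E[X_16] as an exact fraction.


89/3

X can drop by at most 1 per step and X_0 = 27 > T = 16, so X_t >= 27 − t >= 11 > 0 for every t <= 16: the floor at 0 (the 'and X > 0' condition) never binds. Hence X_16 = X_0 + Σ_{t<16} Y_t with i.i.d. increments Y_t = y(d_t) ∈ {+1, −1, 0}.
Outcome values over d=0..5: [1, 1, 1, -1, -1, 0]
Σy = 1, Σy² = 5, M = 6
μ = 1/6 = 1/6,  σ² = 5/6 − (1/6)² = 29/36
E[X_16] = 27 + 16·(1/6) = 89/3


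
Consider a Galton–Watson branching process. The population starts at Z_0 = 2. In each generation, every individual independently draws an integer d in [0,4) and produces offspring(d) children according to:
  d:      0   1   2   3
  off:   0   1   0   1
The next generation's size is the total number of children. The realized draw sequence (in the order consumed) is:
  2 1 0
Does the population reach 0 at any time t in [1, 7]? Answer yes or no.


yes

gen 0: Z_0=2, draws=[2, 1], offspring=[0, 1], Z_1=1
gen 1: Z_1=1, draws=[0], offspring=[0], Z_2=0
gen 2: Z_2=0, draws=[], offspring=[], Z_3=0
gen 3: Z_3=0, draws=[], offspring=[], Z_4=0
gen 4: Z_4=0, draws=[], offspring=[], Z_5=0
gen 5: Z_5=0, draws=[], offspring=[], Z_6=0
gen 6: Z_6=0, draws=[], offspring=[], Z_7=0


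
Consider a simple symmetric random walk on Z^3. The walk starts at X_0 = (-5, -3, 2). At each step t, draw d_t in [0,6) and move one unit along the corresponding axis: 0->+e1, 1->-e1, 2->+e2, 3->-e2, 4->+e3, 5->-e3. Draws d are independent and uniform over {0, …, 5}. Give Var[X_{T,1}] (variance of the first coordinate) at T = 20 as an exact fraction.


Outcome values over d=0..5: [1, -1, 0, 0, 0, 0]
Σy = 0, Σy² = 2, M = 6
μ = 0/6 = 0,  σ² = 2/6 − (0)² = 1/3
Independent increments: Var[X_20] = 20·σ² = 20·(1/3) = 20/3

20/3


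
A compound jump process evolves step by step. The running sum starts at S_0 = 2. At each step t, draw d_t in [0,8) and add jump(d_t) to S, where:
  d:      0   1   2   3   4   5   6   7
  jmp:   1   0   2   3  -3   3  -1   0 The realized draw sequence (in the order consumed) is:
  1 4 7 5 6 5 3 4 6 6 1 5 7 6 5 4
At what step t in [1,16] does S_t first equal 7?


7

t=0: S=2, d=1, jump=0, S_1=2
t=1: S=2, d=4, jump=-3, S_2=-1
t=2: S=-1, d=7, jump=0, S_3=-1
t=3: S=-1, d=5, jump=3, S_4=2
t=4: S=2, d=6, jump=-1, S_5=1
t=5: S=1, d=5, jump=3, S_6=4
t=6: S=4, d=3, jump=3, S_7=7
t=7: S=7, d=4, jump=-3, S_8=4
t=8: S=4, d=6, jump=-1, S_9=3
t=9: S=3, d=6, jump=-1, S_10=2
t=10: S=2, d=1, jump=0, S_11=2
t=11: S=2, d=5, jump=3, S_12=5
t=12: S=5, d=7, jump=0, S_13=5
t=13: S=5, d=6, jump=-1, S_14=4
t=14: S=4, d=5, jump=3, S_15=7
t=15: S=7, d=4, jump=-3, S_16=4


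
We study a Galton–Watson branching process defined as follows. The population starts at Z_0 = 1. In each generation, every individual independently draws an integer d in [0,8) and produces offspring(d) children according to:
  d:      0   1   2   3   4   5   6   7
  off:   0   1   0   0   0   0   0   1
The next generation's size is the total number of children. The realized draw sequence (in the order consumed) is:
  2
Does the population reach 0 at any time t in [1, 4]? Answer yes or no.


yes

gen 0: Z_0=1, draws=[2], offspring=[0], Z_1=0
gen 1: Z_1=0, draws=[], offspring=[], Z_2=0
gen 2: Z_2=0, draws=[], offspring=[], Z_3=0
gen 3: Z_3=0, draws=[], offspring=[], Z_4=0


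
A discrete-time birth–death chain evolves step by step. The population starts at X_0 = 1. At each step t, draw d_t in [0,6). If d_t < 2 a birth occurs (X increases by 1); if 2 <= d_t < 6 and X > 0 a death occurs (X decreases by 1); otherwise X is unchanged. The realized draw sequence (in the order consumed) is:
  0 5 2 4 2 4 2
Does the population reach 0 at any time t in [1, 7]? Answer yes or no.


yes

t=0: X=1, d=0 → birth, X_1=2
t=1: X=2, d=5 → death, X_2=1
t=2: X=1, d=2 → death, X_3=0
t=3: X=0, d=4 → hold, X_4=0
t=4: X=0, d=2 → hold, X_5=0
t=5: X=0, d=4 → hold, X_6=0
t=6: X=0, d=2 → hold, X_7=0


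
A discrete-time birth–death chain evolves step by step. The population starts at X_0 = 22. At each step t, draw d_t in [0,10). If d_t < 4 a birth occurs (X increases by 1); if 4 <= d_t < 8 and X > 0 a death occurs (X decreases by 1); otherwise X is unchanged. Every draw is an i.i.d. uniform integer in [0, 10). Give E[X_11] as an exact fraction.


22

X can drop by at most 1 per step and X_0 = 22 > T = 11, so X_t >= 22 − t >= 11 > 0 for every t <= 11: the floor at 0 (the 'and X > 0' condition) never binds. Hence X_11 = X_0 + Σ_{t<11} Y_t with i.i.d. increments Y_t = y(d_t) ∈ {+1, −1, 0}.
Outcome values over d=0..9: [1, 1, 1, 1, -1, -1, -1, -1, 0, 0]
Σy = 0, Σy² = 8, M = 10
μ = 0/10 = 0,  σ² = 8/10 − (0)² = 4/5
E[X_11] = 22 + 11·(0) = 22


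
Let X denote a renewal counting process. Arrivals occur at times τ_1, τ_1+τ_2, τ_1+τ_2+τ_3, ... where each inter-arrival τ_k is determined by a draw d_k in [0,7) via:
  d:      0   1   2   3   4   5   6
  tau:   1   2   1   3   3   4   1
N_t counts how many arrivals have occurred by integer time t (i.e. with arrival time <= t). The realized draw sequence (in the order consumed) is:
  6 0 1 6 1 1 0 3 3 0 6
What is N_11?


7

draw d_1=6: τ_1=1, arrival time A_1=1
draw d_2=0: τ_2=1, arrival time A_2=2
draw d_3=1: τ_3=2, arrival time A_3=4
draw d_4=6: τ_4=1, arrival time A_4=5
draw d_5=1: τ_5=2, arrival time A_5=7
draw d_6=1: τ_6=2, arrival time A_6=9
draw d_7=0: τ_7=1, arrival time A_7=10
draw d_8=3: τ_8=3, arrival time A_8=13
draw d_9=3: τ_9=3, arrival time A_9=16
draw d_10=0: τ_10=1, arrival time A_10=17
draw d_11=6: τ_11=1, arrival time A_11=18
N_t over t=0..11: 0:0 1:1 2:2 3:2 4:3 5:4 6:4 7:5 8:5 9:6 10:7 11:7


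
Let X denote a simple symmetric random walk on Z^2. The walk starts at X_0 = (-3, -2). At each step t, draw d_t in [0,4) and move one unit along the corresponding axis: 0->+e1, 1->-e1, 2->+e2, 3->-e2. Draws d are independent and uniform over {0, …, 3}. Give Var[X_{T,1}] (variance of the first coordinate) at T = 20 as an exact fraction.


10

Outcome values over d=0..3: [1, -1, 0, 0]
Σy = 0, Σy² = 2, M = 4
μ = 0/4 = 0,  σ² = 2/4 − (0)² = 1/2
Independent increments: Var[X_20] = 20·σ² = 20·(1/2) = 10


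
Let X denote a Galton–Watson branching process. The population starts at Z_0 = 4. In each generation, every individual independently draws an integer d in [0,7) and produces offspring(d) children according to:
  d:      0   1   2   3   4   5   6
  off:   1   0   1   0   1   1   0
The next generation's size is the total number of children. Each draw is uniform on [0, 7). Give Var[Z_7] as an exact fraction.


52897972224/678223072849

Outcome values over d=0..6: [1, 0, 1, 0, 1, 1, 0]
Σy = 4, Σy² = 4, M = 7
μ = 4/7 = 4/7,  σ² = 4/7 − (4/7)² = 12/49
V_0 = 0, E_0 = 4
V_1 = 12/49·E_0 + (4/7)²·V_0 = 48/49;  E_1 = 16/7
V_2 = 12/49·E_1 + (4/7)²·V_1 = 2112/2401;  E_2 = 64/49
V_3 = 12/49·E_2 + (4/7)²·V_2 = 71424/117649;  E_3 = 256/343
V_4 = 12/49·E_3 + (4/7)²·V_3 = 2196480/5764801;  E_4 = 1024/2401
V_5 = 12/49·E_4 + (4/7)²·V_4 = 64647168/282475249;  E_5 = 4096/16807
V_6 = 12/49·E_5 + (4/7)²·V_5 = 1860452352/13841287201;  E_6 = 16384/117649
V_7 = 12/49·E_6 + (4/7)²·V_6 = 52897972224/678223072849;  E_7 = 65536/823543


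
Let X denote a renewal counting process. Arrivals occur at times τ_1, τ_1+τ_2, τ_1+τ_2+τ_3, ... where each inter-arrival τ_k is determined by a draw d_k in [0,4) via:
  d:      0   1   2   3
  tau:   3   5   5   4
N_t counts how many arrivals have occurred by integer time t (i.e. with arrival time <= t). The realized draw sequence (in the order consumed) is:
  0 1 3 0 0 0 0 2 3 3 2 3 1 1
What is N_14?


draw d_1=0: τ_1=3, arrival time A_1=3
draw d_2=1: τ_2=5, arrival time A_2=8
draw d_3=3: τ_3=4, arrival time A_3=12
draw d_4=0: τ_4=3, arrival time A_4=15
draw d_5=0: τ_5=3, arrival time A_5=18
draw d_6=0: τ_6=3, arrival time A_6=21
draw d_7=0: τ_7=3, arrival time A_7=24
draw d_8=2: τ_8=5, arrival time A_8=29
draw d_9=3: τ_9=4, arrival time A_9=33
draw d_10=3: τ_10=4, arrival time A_10=37
draw d_11=2: τ_11=5, arrival time A_11=42
draw d_12=3: τ_12=4, arrival time A_12=46
draw d_13=1: τ_13=5, arrival time A_13=51
draw d_14=1: τ_14=5, arrival time A_14=56
N_t over t=0..14: 0:0 1:0 2:0 3:1 4:1 5:1 6:1 7:1 8:2 9:2 10:2 11:2 12:3 13:3 14:3

3


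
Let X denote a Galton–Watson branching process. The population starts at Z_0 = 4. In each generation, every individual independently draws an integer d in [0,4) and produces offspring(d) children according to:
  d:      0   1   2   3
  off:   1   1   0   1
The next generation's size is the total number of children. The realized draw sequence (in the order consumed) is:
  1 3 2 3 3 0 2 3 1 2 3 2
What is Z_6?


0

gen 0: Z_0=4, draws=[1, 3, 2, 3], offspring=[1, 1, 0, 1], Z_1=3
gen 1: Z_1=3, draws=[3, 0, 2], offspring=[1, 1, 0], Z_2=2
gen 2: Z_2=2, draws=[3, 1], offspring=[1, 1], Z_3=2
gen 3: Z_3=2, draws=[2, 3], offspring=[0, 1], Z_4=1
gen 4: Z_4=1, draws=[2], offspring=[0], Z_5=0
gen 5: Z_5=0, draws=[], offspring=[], Z_6=0


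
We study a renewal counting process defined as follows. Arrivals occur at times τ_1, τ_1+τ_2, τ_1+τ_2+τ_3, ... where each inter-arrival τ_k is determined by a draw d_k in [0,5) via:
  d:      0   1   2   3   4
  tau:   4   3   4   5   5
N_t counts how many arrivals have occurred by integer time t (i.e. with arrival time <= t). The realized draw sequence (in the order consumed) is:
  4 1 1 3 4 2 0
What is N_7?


1

draw d_1=4: τ_1=5, arrival time A_1=5
draw d_2=1: τ_2=3, arrival time A_2=8
draw d_3=1: τ_3=3, arrival time A_3=11
draw d_4=3: τ_4=5, arrival time A_4=16
draw d_5=4: τ_5=5, arrival time A_5=21
draw d_6=2: τ_6=4, arrival time A_6=25
draw d_7=0: τ_7=4, arrival time A_7=29
N_t over t=0..7: 0:0 1:0 2:0 3:0 4:0 5:1 6:1 7:1


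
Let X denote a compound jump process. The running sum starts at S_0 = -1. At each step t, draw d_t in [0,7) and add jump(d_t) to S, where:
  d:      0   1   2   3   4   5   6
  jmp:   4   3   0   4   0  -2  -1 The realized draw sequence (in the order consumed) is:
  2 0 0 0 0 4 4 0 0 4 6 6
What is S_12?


21

t=0: S=-1, d=2, jump=0, S_1=-1
t=1: S=-1, d=0, jump=4, S_2=3
t=2: S=3, d=0, jump=4, S_3=7
t=3: S=7, d=0, jump=4, S_4=11
t=4: S=11, d=0, jump=4, S_5=15
t=5: S=15, d=4, jump=0, S_6=15
t=6: S=15, d=4, jump=0, S_7=15
t=7: S=15, d=0, jump=4, S_8=19
t=8: S=19, d=0, jump=4, S_9=23
t=9: S=23, d=4, jump=0, S_10=23
t=10: S=23, d=6, jump=-1, S_11=22
t=11: S=22, d=6, jump=-1, S_12=21


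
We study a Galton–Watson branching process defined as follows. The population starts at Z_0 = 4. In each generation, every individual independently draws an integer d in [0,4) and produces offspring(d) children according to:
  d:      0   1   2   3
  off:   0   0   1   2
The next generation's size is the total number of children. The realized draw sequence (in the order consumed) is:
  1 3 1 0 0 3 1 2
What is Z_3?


gen 0: Z_0=4, draws=[1, 3, 1, 0], offspring=[0, 2, 0, 0], Z_1=2
gen 1: Z_1=2, draws=[0, 3], offspring=[0, 2], Z_2=2
gen 2: Z_2=2, draws=[1, 2], offspring=[0, 1], Z_3=1

1


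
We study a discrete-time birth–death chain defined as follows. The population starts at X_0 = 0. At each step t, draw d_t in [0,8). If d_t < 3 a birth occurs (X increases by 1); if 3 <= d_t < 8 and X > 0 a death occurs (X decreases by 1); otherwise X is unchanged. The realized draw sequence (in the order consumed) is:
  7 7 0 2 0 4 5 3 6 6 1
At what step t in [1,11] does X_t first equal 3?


5

t=0: X=0, d=7 → hold, X_1=0
t=1: X=0, d=7 → hold, X_2=0
t=2: X=0, d=0 → birth, X_3=1
t=3: X=1, d=2 → birth, X_4=2
t=4: X=2, d=0 → birth, X_5=3
t=5: X=3, d=4 → death, X_6=2
t=6: X=2, d=5 → death, X_7=1
t=7: X=1, d=3 → death, X_8=0
t=8: X=0, d=6 → hold, X_9=0
t=9: X=0, d=6 → hold, X_10=0
t=10: X=0, d=1 → birth, X_11=1


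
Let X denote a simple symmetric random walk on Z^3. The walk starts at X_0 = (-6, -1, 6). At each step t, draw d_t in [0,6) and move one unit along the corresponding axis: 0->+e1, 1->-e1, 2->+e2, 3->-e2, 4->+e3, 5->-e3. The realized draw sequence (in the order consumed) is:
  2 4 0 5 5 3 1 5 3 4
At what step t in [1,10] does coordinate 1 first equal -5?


t=0: X=(-6, -1, 6), d=2 → +e2, X_1=(-6, 0, 6)
t=1: X=(-6, 0, 6), d=4 → +e3, X_2=(-6, 0, 7)
t=2: X=(-6, 0, 7), d=0 → +e1, X_3=(-5, 0, 7)
t=3: X=(-5, 0, 7), d=5 → -e3, X_4=(-5, 0, 6)
t=4: X=(-5, 0, 6), d=5 → -e3, X_5=(-5, 0, 5)
t=5: X=(-5, 0, 5), d=3 → -e2, X_6=(-5, -1, 5)
t=6: X=(-5, -1, 5), d=1 → -e1, X_7=(-6, -1, 5)
t=7: X=(-6, -1, 5), d=5 → -e3, X_8=(-6, -1, 4)
t=8: X=(-6, -1, 4), d=3 → -e2, X_9=(-6, -2, 4)
t=9: X=(-6, -2, 4), d=4 → +e3, X_10=(-6, -2, 5)

3


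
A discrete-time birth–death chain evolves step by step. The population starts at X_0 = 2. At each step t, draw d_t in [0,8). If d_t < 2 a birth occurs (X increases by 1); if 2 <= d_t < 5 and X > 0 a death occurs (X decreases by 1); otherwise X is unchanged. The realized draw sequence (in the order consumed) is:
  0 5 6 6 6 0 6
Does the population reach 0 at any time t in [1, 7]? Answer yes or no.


no

t=0: X=2, d=0 → birth, X_1=3
t=1: X=3, d=5 → hold, X_2=3
t=2: X=3, d=6 → hold, X_3=3
t=3: X=3, d=6 → hold, X_4=3
t=4: X=3, d=6 → hold, X_5=3
t=5: X=3, d=0 → birth, X_6=4
t=6: X=4, d=6 → hold, X_7=4


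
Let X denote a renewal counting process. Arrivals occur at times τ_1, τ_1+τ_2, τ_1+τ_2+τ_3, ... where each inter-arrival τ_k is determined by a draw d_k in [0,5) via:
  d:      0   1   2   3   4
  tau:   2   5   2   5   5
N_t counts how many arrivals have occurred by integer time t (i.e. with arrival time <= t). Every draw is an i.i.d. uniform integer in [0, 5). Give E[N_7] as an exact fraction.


Inter-arrival values over d=0..4: [2, 5, 2, 5, 5]
Each d has probability 1/5, so the pmf of τ is: f(2) = 2/5, f(5) = 3/5
Renewal equation for m(n) = E[N_n]: condition on τ_1 = k (if k <= n, one arrival plus a fresh copy on the remaining n−k steps): m(n) = F(n) + Σ_{k<=n} f(k)·m(n−k), where F(n) = P(τ <= n) and m(0) = 0
m(1) = F(1) = 0
m(2) = F(2) = 2/5
m(3) = F(3) = 2/5
m(4) = F(4) + f(2)·m(2) = 2/5 + 2/5·2/5 = 14/25
m(5) = F(5) + f(2)·m(3) = 1 + 2/5·2/5 = 29/25
m(6) = F(6) + f(2)·m(4) = 1 + 2/5·14/25 = 153/125
m(7) = F(7) + f(2)·m(5) + f(5)·m(2) = 1 + 2/5·29/25 + 3/5·2/5 = 213/125
E[N_7] = m(7) = 213/125

213/125


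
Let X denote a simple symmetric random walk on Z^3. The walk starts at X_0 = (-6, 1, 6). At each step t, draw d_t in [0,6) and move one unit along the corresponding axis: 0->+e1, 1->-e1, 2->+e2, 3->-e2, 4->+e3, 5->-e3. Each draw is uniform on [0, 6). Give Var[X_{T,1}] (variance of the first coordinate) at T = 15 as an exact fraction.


5

Outcome values over d=0..5: [1, -1, 0, 0, 0, 0]
Σy = 0, Σy² = 2, M = 6
μ = 0/6 = 0,  σ² = 2/6 − (0)² = 1/3
Independent increments: Var[X_15] = 15·σ² = 15·(1/3) = 5


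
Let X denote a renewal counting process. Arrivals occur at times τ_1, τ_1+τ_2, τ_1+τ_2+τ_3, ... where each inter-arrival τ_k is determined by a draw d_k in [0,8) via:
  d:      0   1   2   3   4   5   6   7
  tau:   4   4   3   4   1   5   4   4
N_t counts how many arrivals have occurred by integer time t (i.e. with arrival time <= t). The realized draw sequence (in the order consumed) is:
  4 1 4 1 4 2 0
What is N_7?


draw d_1=4: τ_1=1, arrival time A_1=1
draw d_2=1: τ_2=4, arrival time A_2=5
draw d_3=4: τ_3=1, arrival time A_3=6
draw d_4=1: τ_4=4, arrival time A_4=10
draw d_5=4: τ_5=1, arrival time A_5=11
draw d_6=2: τ_6=3, arrival time A_6=14
draw d_7=0: τ_7=4, arrival time A_7=18
N_t over t=0..7: 0:0 1:1 2:1 3:1 4:1 5:2 6:3 7:3

3


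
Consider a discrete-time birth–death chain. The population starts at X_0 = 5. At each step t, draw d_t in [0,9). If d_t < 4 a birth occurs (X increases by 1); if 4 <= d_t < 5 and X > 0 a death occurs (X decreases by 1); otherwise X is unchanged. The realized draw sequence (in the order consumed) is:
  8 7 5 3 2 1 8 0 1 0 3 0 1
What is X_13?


t=0: X=5, d=8 → hold, X_1=5
t=1: X=5, d=7 → hold, X_2=5
t=2: X=5, d=5 → hold, X_3=5
t=3: X=5, d=3 → birth, X_4=6
t=4: X=6, d=2 → birth, X_5=7
t=5: X=7, d=1 → birth, X_6=8
t=6: X=8, d=8 → hold, X_7=8
t=7: X=8, d=0 → birth, X_8=9
t=8: X=9, d=1 → birth, X_9=10
t=9: X=10, d=0 → birth, X_10=11
t=10: X=11, d=3 → birth, X_11=12
t=11: X=12, d=0 → birth, X_12=13
t=12: X=13, d=1 → birth, X_13=14

14


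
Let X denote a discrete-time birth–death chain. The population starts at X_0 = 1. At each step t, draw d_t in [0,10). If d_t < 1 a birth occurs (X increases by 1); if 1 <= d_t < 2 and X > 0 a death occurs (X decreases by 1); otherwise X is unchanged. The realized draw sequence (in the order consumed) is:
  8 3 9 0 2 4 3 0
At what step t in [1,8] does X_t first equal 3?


t=0: X=1, d=8 → hold, X_1=1
t=1: X=1, d=3 → hold, X_2=1
t=2: X=1, d=9 → hold, X_3=1
t=3: X=1, d=0 → birth, X_4=2
t=4: X=2, d=2 → hold, X_5=2
t=5: X=2, d=4 → hold, X_6=2
t=6: X=2, d=3 → hold, X_7=2
t=7: X=2, d=0 → birth, X_8=3

8


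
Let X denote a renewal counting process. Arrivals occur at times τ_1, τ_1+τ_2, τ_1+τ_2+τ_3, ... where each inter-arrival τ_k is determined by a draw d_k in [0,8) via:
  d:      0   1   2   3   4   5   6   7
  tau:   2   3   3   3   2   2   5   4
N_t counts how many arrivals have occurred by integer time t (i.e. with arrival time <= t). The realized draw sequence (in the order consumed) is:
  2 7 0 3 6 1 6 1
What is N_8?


2

draw d_1=2: τ_1=3, arrival time A_1=3
draw d_2=7: τ_2=4, arrival time A_2=7
draw d_3=0: τ_3=2, arrival time A_3=9
draw d_4=3: τ_4=3, arrival time A_4=12
draw d_5=6: τ_5=5, arrival time A_5=17
draw d_6=1: τ_6=3, arrival time A_6=20
draw d_7=6: τ_7=5, arrival time A_7=25
draw d_8=1: τ_8=3, arrival time A_8=28
N_t over t=0..8: 0:0 1:0 2:0 3:1 4:1 5:1 6:1 7:2 8:2


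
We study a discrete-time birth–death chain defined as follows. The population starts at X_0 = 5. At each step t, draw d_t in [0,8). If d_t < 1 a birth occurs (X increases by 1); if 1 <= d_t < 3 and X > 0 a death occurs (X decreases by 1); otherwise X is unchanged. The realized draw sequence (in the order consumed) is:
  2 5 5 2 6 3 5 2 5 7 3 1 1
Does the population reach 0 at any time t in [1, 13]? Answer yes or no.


yes

t=0: X=5, d=2 → death, X_1=4
t=1: X=4, d=5 → hold, X_2=4
t=2: X=4, d=5 → hold, X_3=4
t=3: X=4, d=2 → death, X_4=3
t=4: X=3, d=6 → hold, X_5=3
t=5: X=3, d=3 → hold, X_6=3
t=6: X=3, d=5 → hold, X_7=3
t=7: X=3, d=2 → death, X_8=2
t=8: X=2, d=5 → hold, X_9=2
t=9: X=2, d=7 → hold, X_10=2
t=10: X=2, d=3 → hold, X_11=2
t=11: X=2, d=1 → death, X_12=1
t=12: X=1, d=1 → death, X_13=0


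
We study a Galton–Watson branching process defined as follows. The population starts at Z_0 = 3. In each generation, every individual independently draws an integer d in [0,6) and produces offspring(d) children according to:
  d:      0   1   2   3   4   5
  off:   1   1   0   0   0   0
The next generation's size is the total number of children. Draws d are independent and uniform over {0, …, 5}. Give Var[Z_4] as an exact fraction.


80/2187

Outcome values over d=0..5: [1, 1, 0, 0, 0, 0]
Σy = 2, Σy² = 2, M = 6
μ = 2/6 = 1/3,  σ² = 2/6 − (1/3)² = 2/9
V_0 = 0, E_0 = 3
V_1 = 2/9·E_0 + (1/3)²·V_0 = 2/3;  E_1 = 1
V_2 = 2/9·E_1 + (1/3)²·V_1 = 8/27;  E_2 = 1/3
V_3 = 2/9·E_2 + (1/3)²·V_2 = 26/243;  E_3 = 1/9
V_4 = 2/9·E_3 + (1/3)²·V_3 = 80/2187;  E_4 = 1/27


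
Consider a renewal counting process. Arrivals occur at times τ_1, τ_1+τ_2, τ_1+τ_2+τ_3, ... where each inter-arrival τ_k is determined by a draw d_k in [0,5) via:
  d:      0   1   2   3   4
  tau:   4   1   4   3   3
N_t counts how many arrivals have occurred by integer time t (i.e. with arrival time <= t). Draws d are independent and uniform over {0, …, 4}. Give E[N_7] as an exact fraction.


Inter-arrival values over d=0..4: [4, 1, 4, 3, 3]
Each d has probability 1/5, so the pmf of τ is: f(1) = 1/5, f(3) = 2/5, f(4) = 2/5
Renewal equation for m(n) = E[N_n]: condition on τ_1 = k (if k <= n, one arrival plus a fresh copy on the remaining n−k steps): m(n) = F(n) + Σ_{k<=n} f(k)·m(n−k), where F(n) = P(τ <= n) and m(0) = 0
m(1) = F(1) = 1/5
m(2) = F(2) + f(1)·m(1) = 1/5 + 1/5·1/5 = 6/25
m(3) = F(3) + f(1)·m(2) = 3/5 + 1/5·6/25 = 81/125
m(4) = F(4) + f(1)·m(3) + f(3)·m(1) = 1 + 1/5·81/125 + 2/5·1/5 = 756/625
m(5) = F(5) + f(1)·m(4) + f(3)·m(2) + f(4)·m(1) = 1 + 1/5·756/625 + 2/5·6/25 + 2/5·1/5 = 4431/3125
m(6) = F(6) + f(1)·m(5) + f(3)·m(3) + f(4)·m(2) = 1 + 1/5·4431/3125 + 2/5·81/125 + 2/5·6/25 = 25606/15625
m(7) = F(7) + f(1)·m(6) + f(3)·m(4) + f(4)·m(3) = 1 + 1/5·25606/15625 + 2/5·756/625 + 2/5·81/125 = 161781/78125
E[N_7] = m(7) = 161781/78125

161781/78125


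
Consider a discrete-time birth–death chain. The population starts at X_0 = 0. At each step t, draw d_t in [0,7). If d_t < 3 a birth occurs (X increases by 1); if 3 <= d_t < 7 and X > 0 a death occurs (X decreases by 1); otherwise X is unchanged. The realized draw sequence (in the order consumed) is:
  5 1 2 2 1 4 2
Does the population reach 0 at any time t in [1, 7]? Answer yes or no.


yes

t=0: X=0, d=5 → hold, X_1=0
t=1: X=0, d=1 → birth, X_2=1
t=2: X=1, d=2 → birth, X_3=2
t=3: X=2, d=2 → birth, X_4=3
t=4: X=3, d=1 → birth, X_5=4
t=5: X=4, d=4 → death, X_6=3
t=6: X=3, d=2 → birth, X_7=4


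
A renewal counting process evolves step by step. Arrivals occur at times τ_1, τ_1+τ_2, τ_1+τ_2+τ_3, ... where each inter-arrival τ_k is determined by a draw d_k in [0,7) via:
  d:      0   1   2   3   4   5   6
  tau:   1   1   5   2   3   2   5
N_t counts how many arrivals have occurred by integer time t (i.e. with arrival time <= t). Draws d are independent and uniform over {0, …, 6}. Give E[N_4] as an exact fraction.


2935/2401

Inter-arrival values over d=0..6: [1, 1, 5, 2, 3, 2, 5]
Each d has probability 1/7, so the pmf of τ is: f(1) = 2/7, f(2) = 2/7, f(3) = 1/7, f(5) = 2/7
Renewal equation for m(n) = E[N_n]: condition on τ_1 = k (if k <= n, one arrival plus a fresh copy on the remaining n−k steps): m(n) = F(n) + Σ_{k<=n} f(k)·m(n−k), where F(n) = P(τ <= n) and m(0) = 0
m(1) = F(1) = 2/7
m(2) = F(2) + f(1)·m(1) = 4/7 + 2/7·2/7 = 32/49
m(3) = F(3) + f(1)·m(2) + f(2)·m(1) = 5/7 + 2/7·32/49 + 2/7·2/7 = 337/343
m(4) = F(4) + f(1)·m(3) + f(2)·m(2) + f(3)·m(1) = 5/7 + 2/7·337/343 + 2/7·32/49 + 1/7·2/7 = 2935/2401
E[N_4] = m(4) = 2935/2401


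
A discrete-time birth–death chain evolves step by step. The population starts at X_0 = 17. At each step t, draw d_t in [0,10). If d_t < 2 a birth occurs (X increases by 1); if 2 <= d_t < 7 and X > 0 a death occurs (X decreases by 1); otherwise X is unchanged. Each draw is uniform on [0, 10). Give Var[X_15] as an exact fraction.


X can drop by at most 1 per step and X_0 = 17 > T = 15, so X_t >= 17 − t >= 2 > 0 for every t <= 15: the floor at 0 (the 'and X > 0' condition) never binds. Hence X_15 = X_0 + Σ_{t<15} Y_t with i.i.d. increments Y_t = y(d_t) ∈ {+1, −1, 0}.
Outcome values over d=0..9: [1, 1, -1, -1, -1, -1, -1, 0, 0, 0]
Σy = -3, Σy² = 7, M = 10
μ = -3/10 = -3/10,  σ² = 7/10 − (-3/10)² = 61/100
Independent increments: Var[X_15] = 15·σ² = 15·(61/100) = 183/20

183/20


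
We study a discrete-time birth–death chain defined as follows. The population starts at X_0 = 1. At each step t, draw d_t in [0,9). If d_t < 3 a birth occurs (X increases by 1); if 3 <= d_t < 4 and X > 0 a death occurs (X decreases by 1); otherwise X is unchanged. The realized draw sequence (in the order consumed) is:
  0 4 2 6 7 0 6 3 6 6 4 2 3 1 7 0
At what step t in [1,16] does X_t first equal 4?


t=0: X=1, d=0 → birth, X_1=2
t=1: X=2, d=4 → hold, X_2=2
t=2: X=2, d=2 → birth, X_3=3
t=3: X=3, d=6 → hold, X_4=3
t=4: X=3, d=7 → hold, X_5=3
t=5: X=3, d=0 → birth, X_6=4
t=6: X=4, d=6 → hold, X_7=4
t=7: X=4, d=3 → death, X_8=3
t=8: X=3, d=6 → hold, X_9=3
t=9: X=3, d=6 → hold, X_10=3
t=10: X=3, d=4 → hold, X_11=3
t=11: X=3, d=2 → birth, X_12=4
t=12: X=4, d=3 → death, X_13=3
t=13: X=3, d=1 → birth, X_14=4
t=14: X=4, d=7 → hold, X_15=4
t=15: X=4, d=0 → birth, X_16=5

6


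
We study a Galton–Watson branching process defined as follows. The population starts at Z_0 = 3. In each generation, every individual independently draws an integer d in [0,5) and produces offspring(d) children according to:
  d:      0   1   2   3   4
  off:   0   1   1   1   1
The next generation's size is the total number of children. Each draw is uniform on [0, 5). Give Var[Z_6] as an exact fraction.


Outcome values over d=0..4: [0, 1, 1, 1, 1]
Σy = 4, Σy² = 4, M = 5
μ = 4/5 = 4/5,  σ² = 4/5 − (4/5)² = 4/25
V_0 = 0, E_0 = 3
V_1 = 4/25·E_0 + (4/5)²·V_0 = 12/25;  E_1 = 12/5
V_2 = 4/25·E_1 + (4/5)²·V_1 = 432/625;  E_2 = 48/25
V_3 = 4/25·E_2 + (4/5)²·V_2 = 11712/15625;  E_3 = 192/125
V_4 = 4/25·E_3 + (4/5)²·V_3 = 283392/390625;  E_4 = 768/625
V_5 = 4/25·E_4 + (4/5)²·V_4 = 6454272/9765625;  E_5 = 3072/3125
V_6 = 4/25·E_5 + (4/5)²·V_5 = 141668352/244140625;  E_6 = 12288/15625

141668352/244140625


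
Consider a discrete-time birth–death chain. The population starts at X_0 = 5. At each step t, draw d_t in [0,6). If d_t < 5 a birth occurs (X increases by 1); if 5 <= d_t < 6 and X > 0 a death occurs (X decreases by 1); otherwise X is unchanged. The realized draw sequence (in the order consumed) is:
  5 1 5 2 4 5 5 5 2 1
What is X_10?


t=0: X=5, d=5 → death, X_1=4
t=1: X=4, d=1 → birth, X_2=5
t=2: X=5, d=5 → death, X_3=4
t=3: X=4, d=2 → birth, X_4=5
t=4: X=5, d=4 → birth, X_5=6
t=5: X=6, d=5 → death, X_6=5
t=6: X=5, d=5 → death, X_7=4
t=7: X=4, d=5 → death, X_8=3
t=8: X=3, d=2 → birth, X_9=4
t=9: X=4, d=1 → birth, X_10=5

5


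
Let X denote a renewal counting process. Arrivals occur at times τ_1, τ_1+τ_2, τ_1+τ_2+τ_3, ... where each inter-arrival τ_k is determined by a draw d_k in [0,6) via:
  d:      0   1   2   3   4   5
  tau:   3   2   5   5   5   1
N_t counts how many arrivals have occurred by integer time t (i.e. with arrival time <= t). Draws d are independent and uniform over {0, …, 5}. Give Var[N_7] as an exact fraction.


Inter-arrival values over d=0..5: [3, 2, 5, 5, 5, 1]
Each d has probability 1/6, so the pmf of τ is: f(1) = 1/6, f(2) = 1/6, f(3) = 1/6, f(5) = 1/2
Let p_n(j) = P(N_n = j), with p_0 = [1]. Condition on τ_1: p_n(0) = P(τ > n), and for j >= 1, p_n(j) = Σ_{k<=n} f(k)·p_{n−k}(j−1)
p_1 = [5/6, 1/6]  (j = 0..1)
p_2 = [2/3, 11/36, 1/36]  (j = 0..2)
p_3 = [1/2, 5/12, 17/216, 1/216]  (j = 0..3)
p_4 = [1/2, 1/3, 4/27, 23/1296, 1/1296]  (j = 0..4)
p_5 = [0, 7/9, 19/108, 55/1296, 29/7776, 1/7776]  (j = 0..5)
p_6 = [0, 7/12, 73/216, 29/432, 7/648, 35/46656, 1/46656]  (j = 0..6)
p_7 = [0, 5/12, 47/108, 161/1296, 55/2592, 119/46656, 41/279936, 1/279936]  (j = 0..7)
E[N_7] = Σ j·p_7(j) = 492199/279936;  E[N_7²] = Σ j²·p_7(j) = 1031335/279936
Var[N_7] = 1031335/279936 − (492199/279936)² = 46447938959/78364164096

46447938959/78364164096


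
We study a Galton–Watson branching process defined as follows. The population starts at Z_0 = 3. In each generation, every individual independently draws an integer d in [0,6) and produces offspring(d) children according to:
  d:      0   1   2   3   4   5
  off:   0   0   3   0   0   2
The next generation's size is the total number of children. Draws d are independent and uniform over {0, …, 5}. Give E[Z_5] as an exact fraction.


3125/2592

Outcome values over d=0..5: [0, 0, 3, 0, 0, 2]
Σy = 5, Σy² = 13, M = 6
μ = 5/6 = 5/6,  σ² = 13/6 − (5/6)² = 53/36
E[Z_0] = 3
E[Z_1] = 5/6·E[Z_0] = 5/2
E[Z_2] = 5/6·E[Z_1] = 25/12
E[Z_3] = 5/6·E[Z_2] = 125/72
E[Z_4] = 5/6·E[Z_3] = 625/432
E[Z_5] = 5/6·E[Z_4] = 3125/2592


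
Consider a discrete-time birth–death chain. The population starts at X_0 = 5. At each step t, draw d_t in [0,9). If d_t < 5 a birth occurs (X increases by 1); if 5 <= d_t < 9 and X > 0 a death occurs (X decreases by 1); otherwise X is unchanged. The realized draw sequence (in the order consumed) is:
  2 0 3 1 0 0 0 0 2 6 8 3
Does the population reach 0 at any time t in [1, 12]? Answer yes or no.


t=0: X=5, d=2 → birth, X_1=6
t=1: X=6, d=0 → birth, X_2=7
t=2: X=7, d=3 → birth, X_3=8
t=3: X=8, d=1 → birth, X_4=9
t=4: X=9, d=0 → birth, X_5=10
t=5: X=10, d=0 → birth, X_6=11
t=6: X=11, d=0 → birth, X_7=12
t=7: X=12, d=0 → birth, X_8=13
t=8: X=13, d=2 → birth, X_9=14
t=9: X=14, d=6 → death, X_10=13
t=10: X=13, d=8 → death, X_11=12
t=11: X=12, d=3 → birth, X_12=13

no


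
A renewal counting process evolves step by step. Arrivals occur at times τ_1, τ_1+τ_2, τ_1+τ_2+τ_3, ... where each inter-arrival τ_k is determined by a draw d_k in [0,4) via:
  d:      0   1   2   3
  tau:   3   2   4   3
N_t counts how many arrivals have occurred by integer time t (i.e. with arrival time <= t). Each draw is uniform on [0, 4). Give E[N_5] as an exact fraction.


21/16

Inter-arrival values over d=0..3: [3, 2, 4, 3]
Each d has probability 1/4, so the pmf of τ is: f(2) = 1/4, f(3) = 1/2, f(4) = 1/4
Renewal equation for m(n) = E[N_n]: condition on τ_1 = k (if k <= n, one arrival plus a fresh copy on the remaining n−k steps): m(n) = F(n) + Σ_{k<=n} f(k)·m(n−k), where F(n) = P(τ <= n) and m(0) = 0
m(1) = F(1) = 0
m(2) = F(2) = 1/4
m(3) = F(3) = 3/4
m(4) = F(4) + f(2)·m(2) = 1 + 1/4·1/4 = 17/16
m(5) = F(5) + f(2)·m(3) + f(3)·m(2) = 1 + 1/4·3/4 + 1/2·1/4 = 21/16
E[N_5] = m(5) = 21/16


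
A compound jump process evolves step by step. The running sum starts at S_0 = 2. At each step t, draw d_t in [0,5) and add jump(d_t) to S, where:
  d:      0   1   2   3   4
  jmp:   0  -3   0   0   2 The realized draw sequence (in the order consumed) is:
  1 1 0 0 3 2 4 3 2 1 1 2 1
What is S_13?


t=0: S=2, d=1, jump=-3, S_1=-1
t=1: S=-1, d=1, jump=-3, S_2=-4
t=2: S=-4, d=0, jump=0, S_3=-4
t=3: S=-4, d=0, jump=0, S_4=-4
t=4: S=-4, d=3, jump=0, S_5=-4
t=5: S=-4, d=2, jump=0, S_6=-4
t=6: S=-4, d=4, jump=2, S_7=-2
t=7: S=-2, d=3, jump=0, S_8=-2
t=8: S=-2, d=2, jump=0, S_9=-2
t=9: S=-2, d=1, jump=-3, S_10=-5
t=10: S=-5, d=1, jump=-3, S_11=-8
t=11: S=-8, d=2, jump=0, S_12=-8
t=12: S=-8, d=1, jump=-3, S_13=-11

-11


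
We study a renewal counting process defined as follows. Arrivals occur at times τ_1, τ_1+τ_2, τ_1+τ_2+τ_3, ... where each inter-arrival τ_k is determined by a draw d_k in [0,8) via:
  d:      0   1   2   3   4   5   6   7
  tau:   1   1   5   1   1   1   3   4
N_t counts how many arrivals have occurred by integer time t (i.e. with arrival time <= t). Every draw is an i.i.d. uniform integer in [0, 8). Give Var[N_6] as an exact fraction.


Inter-arrival values over d=0..7: [1, 1, 5, 1, 1, 1, 3, 4]
Each d has probability 1/8, so the pmf of τ is: f(1) = 5/8, f(3) = 1/8, f(4) = 1/8, f(5) = 1/8
Let p_n(j) = P(N_n = j), with p_0 = [1]. Condition on τ_1: p_n(0) = P(τ > n), and for j >= 1, p_n(j) = Σ_{k<=n} f(k)·p_{n−k}(j−1)
p_1 = [3/8, 5/8]  (j = 0..1)
p_2 = [3/8, 15/64, 25/64]  (j = 0..2)
p_3 = [1/4, 23/64, 75/512, 125/512]  (j = 0..3)
p_4 = [1/8, 21/64, 155/512, 375/4096, 625/4096]  (j = 0..4)
p_5 = [0, 19/64, 5/16, 975/4096, 1875/32768, 3125/32768]  (j = 0..5)
p_6 = [0, 1/8, 173/512, 1075/4096, 5875/32768, 9375/262144, 15625/262144]  (j = 0..6)
E[N_6] = Σ j·p_6(j) = 744945/262144;  E[N_6²] = Σ j²·p_6(j) = 2555147/262144
Var[N_6] = 2555147/262144 − (744945/262144)² = 114873402143/68719476736

114873402143/68719476736


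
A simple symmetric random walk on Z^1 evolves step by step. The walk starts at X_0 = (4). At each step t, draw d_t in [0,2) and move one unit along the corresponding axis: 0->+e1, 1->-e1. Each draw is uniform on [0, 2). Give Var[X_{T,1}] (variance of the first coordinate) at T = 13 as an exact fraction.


Outcome values over d=0..1: [1, -1]
Σy = 0, Σy² = 2, M = 2
μ = 0/2 = 0,  σ² = 2/2 − (0)² = 1
Independent increments: Var[X_13] = 13·σ² = 13·(1) = 13

13


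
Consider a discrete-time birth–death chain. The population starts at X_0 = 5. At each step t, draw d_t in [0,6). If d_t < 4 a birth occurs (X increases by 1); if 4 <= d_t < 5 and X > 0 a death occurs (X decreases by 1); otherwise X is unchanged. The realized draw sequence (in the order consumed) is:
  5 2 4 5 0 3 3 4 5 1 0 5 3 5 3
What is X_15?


11

t=0: X=5, d=5 → hold, X_1=5
t=1: X=5, d=2 → birth, X_2=6
t=2: X=6, d=4 → death, X_3=5
t=3: X=5, d=5 → hold, X_4=5
t=4: X=5, d=0 → birth, X_5=6
t=5: X=6, d=3 → birth, X_6=7
t=6: X=7, d=3 → birth, X_7=8
t=7: X=8, d=4 → death, X_8=7
t=8: X=7, d=5 → hold, X_9=7
t=9: X=7, d=1 → birth, X_10=8
t=10: X=8, d=0 → birth, X_11=9
t=11: X=9, d=5 → hold, X_12=9
t=12: X=9, d=3 → birth, X_13=10
t=13: X=10, d=5 → hold, X_14=10
t=14: X=10, d=3 → birth, X_15=11


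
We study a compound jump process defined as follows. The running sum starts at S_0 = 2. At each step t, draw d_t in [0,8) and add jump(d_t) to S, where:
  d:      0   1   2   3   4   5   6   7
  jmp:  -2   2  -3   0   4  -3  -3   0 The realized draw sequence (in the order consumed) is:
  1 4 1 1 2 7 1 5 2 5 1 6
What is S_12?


t=0: S=2, d=1, jump=2, S_1=4
t=1: S=4, d=4, jump=4, S_2=8
t=2: S=8, d=1, jump=2, S_3=10
t=3: S=10, d=1, jump=2, S_4=12
t=4: S=12, d=2, jump=-3, S_5=9
t=5: S=9, d=7, jump=0, S_6=9
t=6: S=9, d=1, jump=2, S_7=11
t=7: S=11, d=5, jump=-3, S_8=8
t=8: S=8, d=2, jump=-3, S_9=5
t=9: S=5, d=5, jump=-3, S_10=2
t=10: S=2, d=1, jump=2, S_11=4
t=11: S=4, d=6, jump=-3, S_12=1

1
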